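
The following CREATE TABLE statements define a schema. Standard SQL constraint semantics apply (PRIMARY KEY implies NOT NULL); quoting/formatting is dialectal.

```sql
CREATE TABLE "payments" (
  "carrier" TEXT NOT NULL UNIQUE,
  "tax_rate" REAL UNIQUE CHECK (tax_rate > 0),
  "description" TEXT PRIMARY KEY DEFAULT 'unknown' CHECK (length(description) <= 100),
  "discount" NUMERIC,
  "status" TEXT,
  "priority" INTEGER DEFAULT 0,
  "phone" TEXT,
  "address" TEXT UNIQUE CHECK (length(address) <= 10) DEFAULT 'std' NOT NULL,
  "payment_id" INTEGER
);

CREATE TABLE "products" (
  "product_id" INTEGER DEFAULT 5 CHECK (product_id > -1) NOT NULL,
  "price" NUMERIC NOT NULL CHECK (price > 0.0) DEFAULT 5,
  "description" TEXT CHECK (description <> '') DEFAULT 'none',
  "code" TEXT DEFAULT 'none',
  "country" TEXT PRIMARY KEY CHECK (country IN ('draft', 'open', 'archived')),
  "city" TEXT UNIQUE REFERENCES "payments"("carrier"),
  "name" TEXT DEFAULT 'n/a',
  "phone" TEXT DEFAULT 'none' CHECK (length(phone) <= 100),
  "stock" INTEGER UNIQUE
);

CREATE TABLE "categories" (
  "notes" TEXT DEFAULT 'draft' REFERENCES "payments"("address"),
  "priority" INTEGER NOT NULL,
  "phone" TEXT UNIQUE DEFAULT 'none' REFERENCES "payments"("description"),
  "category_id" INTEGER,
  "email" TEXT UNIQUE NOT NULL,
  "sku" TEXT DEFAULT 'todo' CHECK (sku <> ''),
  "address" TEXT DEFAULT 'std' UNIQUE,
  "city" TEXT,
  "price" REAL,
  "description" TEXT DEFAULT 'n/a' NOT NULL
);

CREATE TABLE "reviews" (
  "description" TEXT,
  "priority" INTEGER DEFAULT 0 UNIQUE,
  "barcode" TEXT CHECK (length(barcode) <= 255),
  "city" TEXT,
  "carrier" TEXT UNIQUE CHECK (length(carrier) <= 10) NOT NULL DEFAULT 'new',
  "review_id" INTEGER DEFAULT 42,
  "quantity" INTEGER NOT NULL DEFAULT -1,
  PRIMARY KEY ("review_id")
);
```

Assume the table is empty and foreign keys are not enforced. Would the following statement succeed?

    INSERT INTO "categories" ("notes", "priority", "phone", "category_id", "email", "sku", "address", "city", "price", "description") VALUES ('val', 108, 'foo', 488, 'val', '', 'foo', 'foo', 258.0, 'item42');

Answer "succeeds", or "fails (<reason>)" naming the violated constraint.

The value '' for sku violates CHECK (sku <> '').

fails (CHECK on sku)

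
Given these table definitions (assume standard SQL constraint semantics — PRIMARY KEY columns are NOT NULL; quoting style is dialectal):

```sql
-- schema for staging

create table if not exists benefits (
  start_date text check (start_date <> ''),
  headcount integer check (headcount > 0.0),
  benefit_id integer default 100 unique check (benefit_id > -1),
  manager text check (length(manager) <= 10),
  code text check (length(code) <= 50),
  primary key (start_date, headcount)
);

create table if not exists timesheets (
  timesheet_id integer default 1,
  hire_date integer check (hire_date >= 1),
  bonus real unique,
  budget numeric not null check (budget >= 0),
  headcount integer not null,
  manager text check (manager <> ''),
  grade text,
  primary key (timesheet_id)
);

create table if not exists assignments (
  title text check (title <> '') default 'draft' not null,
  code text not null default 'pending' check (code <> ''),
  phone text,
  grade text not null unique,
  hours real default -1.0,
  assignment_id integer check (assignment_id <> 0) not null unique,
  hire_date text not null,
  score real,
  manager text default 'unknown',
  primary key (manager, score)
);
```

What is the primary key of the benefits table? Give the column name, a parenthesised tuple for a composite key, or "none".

(start_date, headcount)

A table-level PRIMARY KEY clause names 2 columns: start_date, headcount.
This is a composite key — the combination is unique, not each column individually.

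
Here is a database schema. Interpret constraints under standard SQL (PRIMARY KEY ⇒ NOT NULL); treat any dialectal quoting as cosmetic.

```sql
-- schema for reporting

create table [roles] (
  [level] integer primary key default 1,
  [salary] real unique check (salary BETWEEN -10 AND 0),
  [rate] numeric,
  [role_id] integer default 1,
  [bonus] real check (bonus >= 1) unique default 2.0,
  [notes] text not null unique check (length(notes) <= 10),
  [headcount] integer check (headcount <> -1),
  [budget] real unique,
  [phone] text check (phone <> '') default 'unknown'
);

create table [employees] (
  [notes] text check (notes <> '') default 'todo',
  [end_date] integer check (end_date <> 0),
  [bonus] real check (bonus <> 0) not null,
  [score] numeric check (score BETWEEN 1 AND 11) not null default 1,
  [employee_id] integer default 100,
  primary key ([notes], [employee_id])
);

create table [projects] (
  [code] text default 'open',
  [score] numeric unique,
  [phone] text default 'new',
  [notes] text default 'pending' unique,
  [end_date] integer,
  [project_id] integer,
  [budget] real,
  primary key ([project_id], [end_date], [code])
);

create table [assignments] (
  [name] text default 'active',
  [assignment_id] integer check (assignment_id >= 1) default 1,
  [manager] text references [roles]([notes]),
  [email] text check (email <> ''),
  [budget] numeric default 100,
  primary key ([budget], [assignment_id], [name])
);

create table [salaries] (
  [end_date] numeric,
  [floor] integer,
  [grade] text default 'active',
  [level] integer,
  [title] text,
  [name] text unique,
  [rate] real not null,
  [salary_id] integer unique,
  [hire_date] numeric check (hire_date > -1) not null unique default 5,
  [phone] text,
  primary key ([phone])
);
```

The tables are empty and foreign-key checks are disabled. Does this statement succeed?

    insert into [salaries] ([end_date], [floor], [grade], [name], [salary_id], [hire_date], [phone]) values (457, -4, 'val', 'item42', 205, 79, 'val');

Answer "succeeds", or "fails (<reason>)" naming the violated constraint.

rate is omitted from the column list and has no DEFAULT, so it would receive NULL.
But rate is declared NOT NULL.

fails (NOT NULL on rate)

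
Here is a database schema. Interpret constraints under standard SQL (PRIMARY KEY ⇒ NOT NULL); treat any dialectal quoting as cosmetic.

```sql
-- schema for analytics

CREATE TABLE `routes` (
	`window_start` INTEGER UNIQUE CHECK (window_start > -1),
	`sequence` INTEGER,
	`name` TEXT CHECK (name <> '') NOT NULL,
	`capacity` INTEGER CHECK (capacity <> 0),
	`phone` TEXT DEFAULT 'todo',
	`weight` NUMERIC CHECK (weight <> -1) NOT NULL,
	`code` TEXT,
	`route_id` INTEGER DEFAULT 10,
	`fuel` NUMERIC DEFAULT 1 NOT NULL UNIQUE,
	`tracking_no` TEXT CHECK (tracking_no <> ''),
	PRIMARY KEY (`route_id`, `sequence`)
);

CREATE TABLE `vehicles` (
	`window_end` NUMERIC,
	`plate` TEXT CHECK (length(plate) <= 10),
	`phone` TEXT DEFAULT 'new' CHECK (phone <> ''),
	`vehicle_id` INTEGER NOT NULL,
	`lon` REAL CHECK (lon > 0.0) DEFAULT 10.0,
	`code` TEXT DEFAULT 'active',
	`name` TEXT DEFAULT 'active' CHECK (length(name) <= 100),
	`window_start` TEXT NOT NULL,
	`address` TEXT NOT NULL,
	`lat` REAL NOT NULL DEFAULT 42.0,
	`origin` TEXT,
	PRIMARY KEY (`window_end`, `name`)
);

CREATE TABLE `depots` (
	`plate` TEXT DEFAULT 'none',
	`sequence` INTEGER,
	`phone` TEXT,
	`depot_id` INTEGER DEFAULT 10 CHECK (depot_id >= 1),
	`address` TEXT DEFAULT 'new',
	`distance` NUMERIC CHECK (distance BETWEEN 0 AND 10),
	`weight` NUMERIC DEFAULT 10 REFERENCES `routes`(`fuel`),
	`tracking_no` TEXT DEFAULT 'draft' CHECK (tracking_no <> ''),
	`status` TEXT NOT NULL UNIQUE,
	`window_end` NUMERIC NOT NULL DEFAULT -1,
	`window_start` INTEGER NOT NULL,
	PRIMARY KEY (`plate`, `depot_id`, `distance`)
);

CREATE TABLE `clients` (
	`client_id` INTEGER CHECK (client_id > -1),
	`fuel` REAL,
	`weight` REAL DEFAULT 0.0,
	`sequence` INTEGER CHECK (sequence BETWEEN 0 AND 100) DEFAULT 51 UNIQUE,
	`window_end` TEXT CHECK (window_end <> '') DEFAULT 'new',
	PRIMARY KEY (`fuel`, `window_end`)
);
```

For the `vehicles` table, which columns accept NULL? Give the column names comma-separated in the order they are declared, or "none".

- window_end: part of the PRIMARY KEY, which implies NOT NULL → not nullable.
- plate: CHECK does not forbid NULL (a CHECK constraint passes when its expression is NULL) → nullable.
- phone: CHECK does not forbid NULL (a CHECK constraint passes when its expression is NULL) → nullable.
- vehicle_id: declared NOT NULL → not nullable.
- lon: CHECK does not forbid NULL (a CHECK constraint passes when its expression is NULL) → nullable.
- code: DEFAULT only fills an omitted column; an explicit NULL is still allowed → nullable.
- name: part of the PRIMARY KEY, which implies NOT NULL → not nullable.
- window_start: declared NOT NULL → not nullable.
- address: declared NOT NULL → not nullable.
- lat: declared NOT NULL → not nullable.
- origin: no NOT NULL constraint applies → nullable.

plate, phone, lon, code, origin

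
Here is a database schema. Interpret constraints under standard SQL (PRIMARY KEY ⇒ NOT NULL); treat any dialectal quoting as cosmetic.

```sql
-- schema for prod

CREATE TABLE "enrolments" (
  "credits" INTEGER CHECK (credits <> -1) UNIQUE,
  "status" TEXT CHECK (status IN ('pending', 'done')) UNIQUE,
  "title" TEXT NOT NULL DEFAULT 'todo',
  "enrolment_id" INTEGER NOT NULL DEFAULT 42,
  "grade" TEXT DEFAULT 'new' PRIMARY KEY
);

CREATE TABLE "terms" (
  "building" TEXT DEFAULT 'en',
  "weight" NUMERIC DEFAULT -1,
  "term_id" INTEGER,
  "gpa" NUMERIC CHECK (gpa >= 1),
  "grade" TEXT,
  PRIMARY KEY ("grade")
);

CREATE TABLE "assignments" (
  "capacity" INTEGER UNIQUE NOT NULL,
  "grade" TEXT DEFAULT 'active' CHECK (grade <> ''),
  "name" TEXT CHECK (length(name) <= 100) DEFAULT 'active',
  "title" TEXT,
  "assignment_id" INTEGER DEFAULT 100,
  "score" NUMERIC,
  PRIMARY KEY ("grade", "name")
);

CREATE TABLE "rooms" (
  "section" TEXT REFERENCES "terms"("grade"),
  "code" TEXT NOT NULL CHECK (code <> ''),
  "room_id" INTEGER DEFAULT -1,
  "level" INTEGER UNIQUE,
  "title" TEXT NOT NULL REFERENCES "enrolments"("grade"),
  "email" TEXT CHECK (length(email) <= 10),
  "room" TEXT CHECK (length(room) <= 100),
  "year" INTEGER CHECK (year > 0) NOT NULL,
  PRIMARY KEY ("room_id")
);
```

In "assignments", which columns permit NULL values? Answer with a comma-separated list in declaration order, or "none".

title, assignment_id, score

- capacity: declared NOT NULL → not nullable.
- grade: part of the PRIMARY KEY, which implies NOT NULL → not nullable.
- name: part of the PRIMARY KEY, which implies NOT NULL → not nullable.
- title: no NOT NULL constraint applies → nullable.
- assignment_id: DEFAULT only fills an omitted column; an explicit NULL is still allowed → nullable.
- score: no NOT NULL constraint applies → nullable.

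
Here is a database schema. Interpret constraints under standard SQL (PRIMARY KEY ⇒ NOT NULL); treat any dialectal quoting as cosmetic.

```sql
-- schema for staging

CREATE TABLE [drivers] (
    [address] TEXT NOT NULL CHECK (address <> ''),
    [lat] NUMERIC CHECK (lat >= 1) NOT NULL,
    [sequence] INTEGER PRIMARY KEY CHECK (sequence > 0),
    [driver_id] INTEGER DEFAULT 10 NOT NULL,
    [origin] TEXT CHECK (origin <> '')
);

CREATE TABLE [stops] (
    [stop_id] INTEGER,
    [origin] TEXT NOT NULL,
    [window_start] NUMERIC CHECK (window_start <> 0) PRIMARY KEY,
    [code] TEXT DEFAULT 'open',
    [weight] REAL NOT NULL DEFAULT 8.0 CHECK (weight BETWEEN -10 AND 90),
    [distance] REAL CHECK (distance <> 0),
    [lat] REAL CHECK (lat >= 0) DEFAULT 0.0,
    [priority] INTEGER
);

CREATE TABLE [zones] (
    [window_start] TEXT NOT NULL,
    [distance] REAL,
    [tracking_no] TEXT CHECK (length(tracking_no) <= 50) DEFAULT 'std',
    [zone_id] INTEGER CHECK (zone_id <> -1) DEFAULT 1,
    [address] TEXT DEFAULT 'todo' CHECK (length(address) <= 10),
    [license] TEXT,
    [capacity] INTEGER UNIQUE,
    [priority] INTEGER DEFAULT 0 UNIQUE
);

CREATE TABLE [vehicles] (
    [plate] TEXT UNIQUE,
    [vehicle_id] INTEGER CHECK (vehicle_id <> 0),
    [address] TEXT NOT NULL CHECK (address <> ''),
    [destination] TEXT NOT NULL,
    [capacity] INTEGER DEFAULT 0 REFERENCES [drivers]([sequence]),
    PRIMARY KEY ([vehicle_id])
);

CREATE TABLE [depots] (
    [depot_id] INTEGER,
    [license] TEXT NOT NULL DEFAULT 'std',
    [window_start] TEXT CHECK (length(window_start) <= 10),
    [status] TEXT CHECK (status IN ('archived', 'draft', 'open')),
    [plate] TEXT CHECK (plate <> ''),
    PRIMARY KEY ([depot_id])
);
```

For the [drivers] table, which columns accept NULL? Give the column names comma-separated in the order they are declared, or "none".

origin

- address: declared NOT NULL → not nullable.
- lat: declared NOT NULL → not nullable.
- sequence: part of the PRIMARY KEY, which implies NOT NULL → not nullable.
- driver_id: declared NOT NULL → not nullable.
- origin: CHECK does not forbid NULL (a CHECK constraint passes when its expression is NULL) → nullable.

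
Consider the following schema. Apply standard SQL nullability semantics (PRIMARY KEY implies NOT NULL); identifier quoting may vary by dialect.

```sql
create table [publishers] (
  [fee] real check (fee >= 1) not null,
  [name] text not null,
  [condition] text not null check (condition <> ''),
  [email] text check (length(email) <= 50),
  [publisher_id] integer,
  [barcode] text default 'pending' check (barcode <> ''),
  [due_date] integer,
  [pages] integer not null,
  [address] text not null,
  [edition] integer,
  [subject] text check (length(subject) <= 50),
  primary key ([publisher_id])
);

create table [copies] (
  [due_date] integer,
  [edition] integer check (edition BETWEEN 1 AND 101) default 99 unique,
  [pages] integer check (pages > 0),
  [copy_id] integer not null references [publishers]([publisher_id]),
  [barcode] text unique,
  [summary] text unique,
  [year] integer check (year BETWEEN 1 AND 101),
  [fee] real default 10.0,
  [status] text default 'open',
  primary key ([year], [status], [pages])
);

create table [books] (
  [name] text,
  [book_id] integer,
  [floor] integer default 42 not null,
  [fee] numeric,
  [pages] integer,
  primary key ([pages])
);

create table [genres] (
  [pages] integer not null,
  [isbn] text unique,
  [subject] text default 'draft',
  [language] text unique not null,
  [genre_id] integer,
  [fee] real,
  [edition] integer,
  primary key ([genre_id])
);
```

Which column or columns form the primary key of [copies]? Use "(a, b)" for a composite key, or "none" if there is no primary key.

(year, status, pages)

A table-level PRIMARY KEY clause names 3 columns: year, status, pages.
This is a composite key — the combination is unique, not each column individually.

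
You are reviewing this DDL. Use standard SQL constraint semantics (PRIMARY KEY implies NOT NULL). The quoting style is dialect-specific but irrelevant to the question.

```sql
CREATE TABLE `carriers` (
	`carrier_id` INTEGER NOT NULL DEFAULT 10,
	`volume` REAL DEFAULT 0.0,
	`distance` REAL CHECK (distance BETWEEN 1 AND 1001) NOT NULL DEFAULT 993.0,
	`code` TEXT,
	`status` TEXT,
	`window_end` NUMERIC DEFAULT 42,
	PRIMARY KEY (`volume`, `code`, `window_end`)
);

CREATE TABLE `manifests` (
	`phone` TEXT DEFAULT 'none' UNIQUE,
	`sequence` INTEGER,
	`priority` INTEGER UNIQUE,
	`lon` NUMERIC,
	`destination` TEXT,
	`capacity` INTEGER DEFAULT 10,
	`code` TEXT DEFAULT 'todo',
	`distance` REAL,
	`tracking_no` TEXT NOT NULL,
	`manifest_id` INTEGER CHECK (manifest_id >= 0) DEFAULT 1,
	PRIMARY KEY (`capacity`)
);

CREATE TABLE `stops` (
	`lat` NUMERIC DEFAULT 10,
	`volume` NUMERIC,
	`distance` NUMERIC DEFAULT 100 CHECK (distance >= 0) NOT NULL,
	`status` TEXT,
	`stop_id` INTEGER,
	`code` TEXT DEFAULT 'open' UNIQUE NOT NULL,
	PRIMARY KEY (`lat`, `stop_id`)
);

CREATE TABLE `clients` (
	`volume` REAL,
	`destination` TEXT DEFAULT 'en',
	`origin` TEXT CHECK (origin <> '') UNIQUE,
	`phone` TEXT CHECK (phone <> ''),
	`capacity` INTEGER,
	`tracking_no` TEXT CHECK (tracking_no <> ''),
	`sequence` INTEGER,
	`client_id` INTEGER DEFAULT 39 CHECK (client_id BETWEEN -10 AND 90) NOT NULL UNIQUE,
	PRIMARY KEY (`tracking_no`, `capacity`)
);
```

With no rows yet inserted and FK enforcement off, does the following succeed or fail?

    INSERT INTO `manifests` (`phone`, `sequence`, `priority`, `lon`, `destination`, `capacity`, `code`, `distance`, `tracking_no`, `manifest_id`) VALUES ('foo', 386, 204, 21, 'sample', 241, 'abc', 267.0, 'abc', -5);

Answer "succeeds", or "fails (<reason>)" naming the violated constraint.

The value -5 for manifest_id violates CHECK (manifest_id >= 0).

fails (CHECK on manifest_id)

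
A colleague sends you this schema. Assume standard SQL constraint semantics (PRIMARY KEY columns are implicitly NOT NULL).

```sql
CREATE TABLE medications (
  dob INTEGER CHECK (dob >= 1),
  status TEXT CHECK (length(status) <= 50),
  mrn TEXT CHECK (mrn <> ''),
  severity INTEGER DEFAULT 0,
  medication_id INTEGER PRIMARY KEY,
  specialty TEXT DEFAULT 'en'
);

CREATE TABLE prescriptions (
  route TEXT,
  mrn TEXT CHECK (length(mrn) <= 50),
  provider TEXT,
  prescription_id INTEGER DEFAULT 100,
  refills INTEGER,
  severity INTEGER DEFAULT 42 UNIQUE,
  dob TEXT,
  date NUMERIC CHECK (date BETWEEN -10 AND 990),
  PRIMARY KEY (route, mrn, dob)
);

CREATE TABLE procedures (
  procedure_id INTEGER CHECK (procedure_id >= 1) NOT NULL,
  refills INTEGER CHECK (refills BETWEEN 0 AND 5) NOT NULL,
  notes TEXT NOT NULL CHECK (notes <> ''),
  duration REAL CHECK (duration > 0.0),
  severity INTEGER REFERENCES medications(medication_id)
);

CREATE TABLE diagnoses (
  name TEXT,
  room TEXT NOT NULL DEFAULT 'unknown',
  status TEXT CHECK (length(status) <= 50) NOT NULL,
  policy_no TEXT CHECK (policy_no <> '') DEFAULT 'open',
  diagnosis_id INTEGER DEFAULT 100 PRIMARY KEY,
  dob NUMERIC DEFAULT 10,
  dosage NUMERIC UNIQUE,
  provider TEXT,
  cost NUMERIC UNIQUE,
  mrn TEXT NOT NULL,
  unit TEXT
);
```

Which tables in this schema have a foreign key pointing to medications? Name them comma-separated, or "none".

- procedures.severity references medications(medication_id).

procedures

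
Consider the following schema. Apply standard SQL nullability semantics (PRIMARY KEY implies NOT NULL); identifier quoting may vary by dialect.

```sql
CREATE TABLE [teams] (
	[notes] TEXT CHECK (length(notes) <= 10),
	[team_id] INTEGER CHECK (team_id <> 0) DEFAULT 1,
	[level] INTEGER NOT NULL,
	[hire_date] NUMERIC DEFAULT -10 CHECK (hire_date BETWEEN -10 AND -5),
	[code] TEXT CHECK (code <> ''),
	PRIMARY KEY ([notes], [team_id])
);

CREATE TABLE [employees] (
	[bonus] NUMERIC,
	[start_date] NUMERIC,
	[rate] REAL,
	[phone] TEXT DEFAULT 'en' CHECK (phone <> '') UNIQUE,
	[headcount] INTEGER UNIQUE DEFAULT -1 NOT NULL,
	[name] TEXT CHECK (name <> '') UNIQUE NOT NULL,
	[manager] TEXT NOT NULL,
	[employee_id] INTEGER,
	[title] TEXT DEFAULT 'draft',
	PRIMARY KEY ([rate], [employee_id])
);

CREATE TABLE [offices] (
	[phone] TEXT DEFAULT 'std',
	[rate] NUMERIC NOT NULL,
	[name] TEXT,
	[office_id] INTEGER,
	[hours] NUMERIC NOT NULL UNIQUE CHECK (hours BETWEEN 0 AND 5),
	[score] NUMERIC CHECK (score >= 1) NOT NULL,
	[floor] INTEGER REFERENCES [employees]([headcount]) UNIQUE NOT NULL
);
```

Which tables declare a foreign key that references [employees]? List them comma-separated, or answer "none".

offices

- offices.floor references employees(headcount).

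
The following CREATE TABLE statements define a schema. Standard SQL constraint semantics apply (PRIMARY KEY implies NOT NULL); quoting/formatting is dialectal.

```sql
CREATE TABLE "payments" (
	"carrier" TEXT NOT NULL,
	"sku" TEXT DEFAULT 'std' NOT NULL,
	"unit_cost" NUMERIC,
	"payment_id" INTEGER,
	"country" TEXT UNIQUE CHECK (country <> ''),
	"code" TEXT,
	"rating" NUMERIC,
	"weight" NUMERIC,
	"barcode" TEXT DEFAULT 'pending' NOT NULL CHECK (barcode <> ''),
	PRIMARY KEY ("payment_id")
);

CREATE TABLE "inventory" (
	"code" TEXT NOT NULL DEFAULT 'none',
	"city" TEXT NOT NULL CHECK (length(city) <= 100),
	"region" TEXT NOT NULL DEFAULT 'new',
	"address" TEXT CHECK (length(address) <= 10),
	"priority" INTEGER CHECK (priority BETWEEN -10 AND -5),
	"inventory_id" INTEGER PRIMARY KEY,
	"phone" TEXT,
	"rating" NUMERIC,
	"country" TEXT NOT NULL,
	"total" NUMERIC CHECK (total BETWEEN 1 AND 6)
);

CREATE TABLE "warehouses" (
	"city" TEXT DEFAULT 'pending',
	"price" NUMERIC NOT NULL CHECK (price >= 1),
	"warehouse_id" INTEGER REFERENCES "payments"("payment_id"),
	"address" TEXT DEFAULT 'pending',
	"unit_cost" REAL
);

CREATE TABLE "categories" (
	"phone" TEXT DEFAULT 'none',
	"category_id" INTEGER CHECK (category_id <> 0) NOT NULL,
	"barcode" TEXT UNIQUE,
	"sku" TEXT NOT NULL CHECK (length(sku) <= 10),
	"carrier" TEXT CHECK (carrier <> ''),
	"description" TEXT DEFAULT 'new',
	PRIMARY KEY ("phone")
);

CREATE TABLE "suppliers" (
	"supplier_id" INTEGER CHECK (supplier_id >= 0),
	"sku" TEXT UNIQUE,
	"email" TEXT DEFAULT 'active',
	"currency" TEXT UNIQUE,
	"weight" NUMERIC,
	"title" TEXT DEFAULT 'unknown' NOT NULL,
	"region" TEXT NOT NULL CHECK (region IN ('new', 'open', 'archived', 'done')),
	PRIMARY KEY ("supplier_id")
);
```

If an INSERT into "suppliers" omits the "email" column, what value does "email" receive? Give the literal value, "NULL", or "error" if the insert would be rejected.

email has an explicit DEFAULT 'active'.
When the column is omitted from an INSERT, that default is used.

'active'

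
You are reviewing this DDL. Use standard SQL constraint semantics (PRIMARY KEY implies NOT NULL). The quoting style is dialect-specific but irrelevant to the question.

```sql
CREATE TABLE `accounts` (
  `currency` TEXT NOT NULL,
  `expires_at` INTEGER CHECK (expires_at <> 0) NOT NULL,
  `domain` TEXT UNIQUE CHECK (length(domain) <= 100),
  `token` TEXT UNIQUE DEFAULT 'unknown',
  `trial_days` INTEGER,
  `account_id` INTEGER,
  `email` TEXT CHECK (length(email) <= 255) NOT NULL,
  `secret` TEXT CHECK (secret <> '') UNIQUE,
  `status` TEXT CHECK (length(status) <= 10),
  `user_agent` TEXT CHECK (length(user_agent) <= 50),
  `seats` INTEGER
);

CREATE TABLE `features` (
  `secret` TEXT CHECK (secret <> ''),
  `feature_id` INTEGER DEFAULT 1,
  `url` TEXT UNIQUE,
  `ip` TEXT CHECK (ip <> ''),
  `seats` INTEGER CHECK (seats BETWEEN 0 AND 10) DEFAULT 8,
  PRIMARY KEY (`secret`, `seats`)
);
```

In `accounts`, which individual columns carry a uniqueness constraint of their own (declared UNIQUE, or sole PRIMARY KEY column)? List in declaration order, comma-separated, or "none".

- currency: no UNIQUE or single-column PK constraint.
- expires_at: no UNIQUE or single-column PK constraint.
- domain: declared UNIQUE → unique.
- token: declared UNIQUE → unique.
- trial_days: no UNIQUE or single-column PK constraint.
- account_id: no UNIQUE or single-column PK constraint.
- email: no UNIQUE or single-column PK constraint.
- secret: declared UNIQUE → unique.
- status: no UNIQUE or single-column PK constraint.
- user_agent: no UNIQUE or single-column PK constraint.
- seats: no UNIQUE or single-column PK constraint.

domain, token, secret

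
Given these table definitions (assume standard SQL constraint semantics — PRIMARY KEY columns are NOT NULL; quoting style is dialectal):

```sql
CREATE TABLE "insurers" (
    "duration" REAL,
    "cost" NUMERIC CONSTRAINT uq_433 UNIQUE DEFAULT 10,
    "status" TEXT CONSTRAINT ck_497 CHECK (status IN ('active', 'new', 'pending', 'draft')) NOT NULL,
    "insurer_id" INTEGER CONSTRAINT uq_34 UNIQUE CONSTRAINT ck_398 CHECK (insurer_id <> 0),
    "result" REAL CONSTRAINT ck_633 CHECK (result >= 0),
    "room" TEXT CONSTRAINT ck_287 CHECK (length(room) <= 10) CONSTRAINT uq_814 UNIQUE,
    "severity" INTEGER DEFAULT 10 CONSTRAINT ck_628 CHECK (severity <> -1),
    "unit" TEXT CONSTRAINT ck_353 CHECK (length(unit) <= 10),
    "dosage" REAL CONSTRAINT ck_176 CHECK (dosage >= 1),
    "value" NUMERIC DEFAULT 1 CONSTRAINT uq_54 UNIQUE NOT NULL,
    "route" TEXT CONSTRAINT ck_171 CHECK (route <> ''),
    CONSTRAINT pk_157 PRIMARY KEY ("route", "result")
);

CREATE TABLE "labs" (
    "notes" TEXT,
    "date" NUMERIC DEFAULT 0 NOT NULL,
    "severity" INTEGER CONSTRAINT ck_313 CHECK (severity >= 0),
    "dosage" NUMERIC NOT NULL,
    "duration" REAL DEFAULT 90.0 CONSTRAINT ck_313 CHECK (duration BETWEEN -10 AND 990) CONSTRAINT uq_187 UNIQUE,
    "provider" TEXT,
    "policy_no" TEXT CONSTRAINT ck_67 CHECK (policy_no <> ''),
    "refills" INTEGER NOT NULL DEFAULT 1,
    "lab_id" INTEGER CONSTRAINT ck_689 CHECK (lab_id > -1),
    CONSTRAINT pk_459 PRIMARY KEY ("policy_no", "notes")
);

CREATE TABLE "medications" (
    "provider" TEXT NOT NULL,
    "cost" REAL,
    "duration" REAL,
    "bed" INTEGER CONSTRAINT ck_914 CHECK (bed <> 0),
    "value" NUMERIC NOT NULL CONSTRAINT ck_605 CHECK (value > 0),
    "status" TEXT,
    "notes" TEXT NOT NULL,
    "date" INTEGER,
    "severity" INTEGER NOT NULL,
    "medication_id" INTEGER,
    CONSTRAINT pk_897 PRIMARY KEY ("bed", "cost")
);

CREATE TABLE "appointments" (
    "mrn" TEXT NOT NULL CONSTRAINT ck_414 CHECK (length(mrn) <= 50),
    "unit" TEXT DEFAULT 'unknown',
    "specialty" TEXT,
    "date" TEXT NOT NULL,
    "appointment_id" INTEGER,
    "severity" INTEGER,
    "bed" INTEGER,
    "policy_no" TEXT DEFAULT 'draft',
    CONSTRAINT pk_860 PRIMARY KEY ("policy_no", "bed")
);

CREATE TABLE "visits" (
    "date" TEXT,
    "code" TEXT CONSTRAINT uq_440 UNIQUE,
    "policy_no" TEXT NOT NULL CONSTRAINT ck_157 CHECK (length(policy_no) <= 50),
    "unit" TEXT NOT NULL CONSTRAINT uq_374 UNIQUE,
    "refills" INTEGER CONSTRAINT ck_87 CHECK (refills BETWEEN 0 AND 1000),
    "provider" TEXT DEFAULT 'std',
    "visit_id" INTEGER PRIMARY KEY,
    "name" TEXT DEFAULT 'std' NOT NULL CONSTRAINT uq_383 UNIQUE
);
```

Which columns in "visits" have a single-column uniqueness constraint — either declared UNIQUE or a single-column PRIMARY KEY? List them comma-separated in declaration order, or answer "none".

- date: no UNIQUE or single-column PK constraint.
- code: declared UNIQUE → unique.
- policy_no: no UNIQUE or single-column PK constraint.
- unit: declared UNIQUE → unique.
- refills: no UNIQUE or single-column PK constraint.
- provider: no UNIQUE or single-column PK constraint.
- visit_id: single-column PRIMARY KEY → unique.
- name: declared UNIQUE → unique.

code, unit, visit_id, name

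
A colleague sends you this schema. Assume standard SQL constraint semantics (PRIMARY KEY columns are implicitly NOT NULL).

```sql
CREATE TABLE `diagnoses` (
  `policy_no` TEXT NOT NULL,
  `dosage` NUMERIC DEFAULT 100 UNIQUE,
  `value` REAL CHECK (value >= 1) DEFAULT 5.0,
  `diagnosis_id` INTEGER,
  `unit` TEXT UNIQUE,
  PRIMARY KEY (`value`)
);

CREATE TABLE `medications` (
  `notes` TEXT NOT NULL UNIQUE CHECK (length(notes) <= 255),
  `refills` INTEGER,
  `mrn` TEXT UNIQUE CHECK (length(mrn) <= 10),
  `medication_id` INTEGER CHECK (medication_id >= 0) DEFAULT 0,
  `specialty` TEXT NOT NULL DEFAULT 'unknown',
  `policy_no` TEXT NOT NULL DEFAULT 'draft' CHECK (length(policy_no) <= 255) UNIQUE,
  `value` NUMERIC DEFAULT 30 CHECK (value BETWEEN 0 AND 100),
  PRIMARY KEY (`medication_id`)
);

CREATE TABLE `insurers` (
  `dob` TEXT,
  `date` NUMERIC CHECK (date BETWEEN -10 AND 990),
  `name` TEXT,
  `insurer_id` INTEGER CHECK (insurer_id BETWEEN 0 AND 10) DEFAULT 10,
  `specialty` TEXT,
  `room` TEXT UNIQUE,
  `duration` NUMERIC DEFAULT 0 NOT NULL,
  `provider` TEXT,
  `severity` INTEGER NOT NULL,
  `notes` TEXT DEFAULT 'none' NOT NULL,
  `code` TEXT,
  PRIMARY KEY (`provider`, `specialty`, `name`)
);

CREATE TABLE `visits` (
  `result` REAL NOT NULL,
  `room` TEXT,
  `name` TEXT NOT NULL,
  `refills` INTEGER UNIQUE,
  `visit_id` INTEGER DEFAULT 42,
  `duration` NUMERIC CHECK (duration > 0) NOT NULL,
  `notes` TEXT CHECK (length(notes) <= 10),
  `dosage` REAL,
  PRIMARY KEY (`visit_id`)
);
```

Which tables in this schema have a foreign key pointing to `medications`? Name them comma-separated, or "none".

No REFERENCES clause anywhere in the schema names medications.

none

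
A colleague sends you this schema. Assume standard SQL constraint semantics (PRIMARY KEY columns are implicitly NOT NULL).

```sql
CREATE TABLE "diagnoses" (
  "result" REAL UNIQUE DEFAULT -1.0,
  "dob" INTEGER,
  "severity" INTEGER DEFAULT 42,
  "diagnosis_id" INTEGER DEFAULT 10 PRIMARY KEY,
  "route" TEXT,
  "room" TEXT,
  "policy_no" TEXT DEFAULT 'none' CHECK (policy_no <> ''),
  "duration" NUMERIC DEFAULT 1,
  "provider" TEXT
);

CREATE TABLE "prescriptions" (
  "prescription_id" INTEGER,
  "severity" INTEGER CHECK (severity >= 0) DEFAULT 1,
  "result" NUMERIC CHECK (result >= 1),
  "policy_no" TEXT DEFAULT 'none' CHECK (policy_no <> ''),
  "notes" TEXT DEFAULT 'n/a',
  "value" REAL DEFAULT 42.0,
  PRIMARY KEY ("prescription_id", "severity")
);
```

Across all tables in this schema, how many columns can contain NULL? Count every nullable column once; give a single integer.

12

diagnoses: 8 nullable (result, dob, severity, route, room, policy_no, duration, provider — PK (diagnosis_id) and explicit NOT NULL columns excluded).
prescriptions: 4 nullable (result, policy_no, notes, value — PK (prescription_id, severity) and explicit NOT NULL columns excluded).
Total: 8 + 4 = 12.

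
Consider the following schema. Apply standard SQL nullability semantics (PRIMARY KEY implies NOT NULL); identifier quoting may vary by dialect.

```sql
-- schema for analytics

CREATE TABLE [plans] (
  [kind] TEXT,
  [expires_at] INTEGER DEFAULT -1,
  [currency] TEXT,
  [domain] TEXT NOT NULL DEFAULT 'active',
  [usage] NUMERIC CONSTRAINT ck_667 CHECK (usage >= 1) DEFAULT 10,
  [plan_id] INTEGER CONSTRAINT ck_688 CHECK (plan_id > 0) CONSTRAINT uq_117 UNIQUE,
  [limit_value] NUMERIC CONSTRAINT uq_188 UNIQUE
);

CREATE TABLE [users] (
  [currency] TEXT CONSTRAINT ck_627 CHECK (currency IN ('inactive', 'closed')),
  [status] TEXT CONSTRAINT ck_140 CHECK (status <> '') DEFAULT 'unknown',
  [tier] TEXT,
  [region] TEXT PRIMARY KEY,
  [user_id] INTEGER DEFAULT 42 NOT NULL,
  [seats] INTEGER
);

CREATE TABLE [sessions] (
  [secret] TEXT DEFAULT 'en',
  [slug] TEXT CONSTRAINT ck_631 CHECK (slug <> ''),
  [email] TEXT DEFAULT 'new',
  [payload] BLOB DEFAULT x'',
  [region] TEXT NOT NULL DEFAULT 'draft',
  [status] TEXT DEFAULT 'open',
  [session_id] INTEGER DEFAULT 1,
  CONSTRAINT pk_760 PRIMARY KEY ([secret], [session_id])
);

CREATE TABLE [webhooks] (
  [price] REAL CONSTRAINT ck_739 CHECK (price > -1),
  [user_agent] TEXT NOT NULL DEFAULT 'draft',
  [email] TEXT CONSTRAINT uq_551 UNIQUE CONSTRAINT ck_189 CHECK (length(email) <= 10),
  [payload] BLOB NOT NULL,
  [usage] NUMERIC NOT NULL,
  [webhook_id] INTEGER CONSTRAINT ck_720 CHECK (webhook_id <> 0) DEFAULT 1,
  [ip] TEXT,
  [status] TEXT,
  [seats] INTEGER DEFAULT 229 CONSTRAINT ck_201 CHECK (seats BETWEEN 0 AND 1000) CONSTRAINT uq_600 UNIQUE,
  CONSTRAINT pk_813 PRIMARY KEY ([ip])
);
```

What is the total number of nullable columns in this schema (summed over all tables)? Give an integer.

19

plans: 6 nullable (kind, expires_at, currency, usage, plan_id, limit_value — PK none and explicit NOT NULL columns excluded).
users: 4 nullable (currency, status, tier, seats — PK (region) and explicit NOT NULL columns excluded).
sessions: 4 nullable (slug, email, payload, status — PK (secret, session_id) and explicit NOT NULL columns excluded).
webhooks: 5 nullable (price, email, webhook_id, status, seats — PK (ip) and explicit NOT NULL columns excluded).
Total: 6 + 4 + 4 + 5 = 19.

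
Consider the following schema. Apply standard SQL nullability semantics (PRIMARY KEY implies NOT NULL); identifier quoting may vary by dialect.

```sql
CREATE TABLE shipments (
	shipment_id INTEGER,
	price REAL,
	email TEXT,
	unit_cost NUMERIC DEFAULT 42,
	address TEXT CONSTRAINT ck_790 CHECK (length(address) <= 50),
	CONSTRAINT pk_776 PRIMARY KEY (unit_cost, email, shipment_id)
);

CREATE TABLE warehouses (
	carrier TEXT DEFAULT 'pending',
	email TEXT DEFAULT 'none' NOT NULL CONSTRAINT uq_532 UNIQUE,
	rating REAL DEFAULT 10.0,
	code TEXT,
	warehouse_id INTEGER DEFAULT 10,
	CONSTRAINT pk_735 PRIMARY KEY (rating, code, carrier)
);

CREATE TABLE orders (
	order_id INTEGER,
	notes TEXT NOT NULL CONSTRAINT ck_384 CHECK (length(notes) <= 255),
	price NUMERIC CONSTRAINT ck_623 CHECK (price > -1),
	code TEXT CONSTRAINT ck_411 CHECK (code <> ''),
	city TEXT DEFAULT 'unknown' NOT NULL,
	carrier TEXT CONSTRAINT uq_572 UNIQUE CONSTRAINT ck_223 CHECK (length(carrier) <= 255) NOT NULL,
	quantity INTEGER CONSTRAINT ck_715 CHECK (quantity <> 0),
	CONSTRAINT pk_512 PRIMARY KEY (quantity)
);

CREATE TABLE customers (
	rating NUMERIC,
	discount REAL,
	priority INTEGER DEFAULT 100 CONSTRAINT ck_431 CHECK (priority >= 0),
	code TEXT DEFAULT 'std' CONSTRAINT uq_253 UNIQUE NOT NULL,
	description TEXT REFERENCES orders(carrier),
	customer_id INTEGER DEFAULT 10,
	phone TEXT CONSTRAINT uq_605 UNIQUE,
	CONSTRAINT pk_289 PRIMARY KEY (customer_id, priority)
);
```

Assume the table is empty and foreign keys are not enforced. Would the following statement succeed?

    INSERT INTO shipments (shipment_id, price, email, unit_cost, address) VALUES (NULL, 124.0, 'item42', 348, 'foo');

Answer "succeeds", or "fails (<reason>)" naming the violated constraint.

fails (NOT NULL on shipment_id)

shipment_id is explicitly set to NULL, but shipment_id is part of the PRIMARY KEY (implied NOT NULL).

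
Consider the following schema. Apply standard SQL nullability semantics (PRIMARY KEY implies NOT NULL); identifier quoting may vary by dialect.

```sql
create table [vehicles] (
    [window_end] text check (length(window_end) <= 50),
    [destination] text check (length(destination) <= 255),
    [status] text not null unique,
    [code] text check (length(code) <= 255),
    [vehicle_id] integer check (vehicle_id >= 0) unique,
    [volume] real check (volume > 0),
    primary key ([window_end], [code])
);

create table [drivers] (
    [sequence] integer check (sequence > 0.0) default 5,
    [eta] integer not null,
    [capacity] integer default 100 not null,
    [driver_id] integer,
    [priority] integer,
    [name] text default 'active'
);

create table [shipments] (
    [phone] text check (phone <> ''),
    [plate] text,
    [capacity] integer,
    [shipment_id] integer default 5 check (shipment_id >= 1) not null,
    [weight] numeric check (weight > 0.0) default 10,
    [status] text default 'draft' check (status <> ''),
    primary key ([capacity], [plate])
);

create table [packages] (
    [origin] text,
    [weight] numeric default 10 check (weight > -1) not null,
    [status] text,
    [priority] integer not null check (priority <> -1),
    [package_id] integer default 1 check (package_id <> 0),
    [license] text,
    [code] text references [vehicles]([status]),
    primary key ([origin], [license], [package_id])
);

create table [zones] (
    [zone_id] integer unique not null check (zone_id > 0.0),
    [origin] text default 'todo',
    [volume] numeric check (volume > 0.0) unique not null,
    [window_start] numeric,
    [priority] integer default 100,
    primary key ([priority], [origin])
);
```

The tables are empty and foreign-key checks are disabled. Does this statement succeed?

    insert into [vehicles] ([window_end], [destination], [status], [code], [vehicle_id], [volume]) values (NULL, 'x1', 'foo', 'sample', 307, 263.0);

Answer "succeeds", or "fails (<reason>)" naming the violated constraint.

window_end is explicitly set to NULL, but window_end is part of the PRIMARY KEY (implied NOT NULL).

fails (NOT NULL on window_end)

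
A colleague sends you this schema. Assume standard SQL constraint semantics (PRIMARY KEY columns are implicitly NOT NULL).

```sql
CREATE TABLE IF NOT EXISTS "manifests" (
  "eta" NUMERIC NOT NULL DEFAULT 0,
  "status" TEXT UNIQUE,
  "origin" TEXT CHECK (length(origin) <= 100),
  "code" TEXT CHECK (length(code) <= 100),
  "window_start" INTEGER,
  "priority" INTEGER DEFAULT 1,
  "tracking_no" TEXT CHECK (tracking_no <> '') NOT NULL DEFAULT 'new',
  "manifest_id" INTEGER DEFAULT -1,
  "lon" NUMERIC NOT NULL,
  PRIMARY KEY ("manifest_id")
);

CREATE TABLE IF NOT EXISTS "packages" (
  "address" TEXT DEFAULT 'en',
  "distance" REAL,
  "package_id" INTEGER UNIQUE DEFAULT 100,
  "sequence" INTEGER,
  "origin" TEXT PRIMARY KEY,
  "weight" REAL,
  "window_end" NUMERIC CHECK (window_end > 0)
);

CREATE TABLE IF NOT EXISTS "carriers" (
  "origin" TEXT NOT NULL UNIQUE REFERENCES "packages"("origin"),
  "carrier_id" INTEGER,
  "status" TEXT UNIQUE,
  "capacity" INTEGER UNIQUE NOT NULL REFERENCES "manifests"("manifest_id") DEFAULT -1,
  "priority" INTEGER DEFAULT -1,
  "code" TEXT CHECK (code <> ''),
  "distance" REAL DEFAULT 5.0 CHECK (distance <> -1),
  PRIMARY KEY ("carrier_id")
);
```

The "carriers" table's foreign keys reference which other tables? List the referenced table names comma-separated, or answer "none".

- origin REFERENCES packages(origin).
- capacity REFERENCES manifests(manifest_id).

packages, manifests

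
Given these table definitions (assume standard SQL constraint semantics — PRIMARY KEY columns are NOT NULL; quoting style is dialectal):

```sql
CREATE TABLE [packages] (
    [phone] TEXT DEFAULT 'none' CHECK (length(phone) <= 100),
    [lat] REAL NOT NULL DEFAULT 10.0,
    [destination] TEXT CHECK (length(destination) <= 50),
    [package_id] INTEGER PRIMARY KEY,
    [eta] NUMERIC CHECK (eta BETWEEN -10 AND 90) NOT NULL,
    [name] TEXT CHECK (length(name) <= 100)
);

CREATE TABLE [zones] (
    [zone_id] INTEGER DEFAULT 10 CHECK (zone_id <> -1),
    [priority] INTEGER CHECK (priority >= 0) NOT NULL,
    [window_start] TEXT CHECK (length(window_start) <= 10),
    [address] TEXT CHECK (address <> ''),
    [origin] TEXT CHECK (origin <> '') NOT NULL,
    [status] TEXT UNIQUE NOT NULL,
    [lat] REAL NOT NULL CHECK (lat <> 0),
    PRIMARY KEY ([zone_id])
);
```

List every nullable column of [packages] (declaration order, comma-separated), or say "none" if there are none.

phone, destination, name

- phone: CHECK does not forbid NULL (a CHECK constraint passes when its expression is NULL) → nullable.
- lat: declared NOT NULL → not nullable.
- destination: CHECK does not forbid NULL (a CHECK constraint passes when its expression is NULL) → nullable.
- package_id: part of the PRIMARY KEY, which implies NOT NULL → not nullable.
- eta: declared NOT NULL → not nullable.
- name: CHECK does not forbid NULL (a CHECK constraint passes when its expression is NULL) → nullable.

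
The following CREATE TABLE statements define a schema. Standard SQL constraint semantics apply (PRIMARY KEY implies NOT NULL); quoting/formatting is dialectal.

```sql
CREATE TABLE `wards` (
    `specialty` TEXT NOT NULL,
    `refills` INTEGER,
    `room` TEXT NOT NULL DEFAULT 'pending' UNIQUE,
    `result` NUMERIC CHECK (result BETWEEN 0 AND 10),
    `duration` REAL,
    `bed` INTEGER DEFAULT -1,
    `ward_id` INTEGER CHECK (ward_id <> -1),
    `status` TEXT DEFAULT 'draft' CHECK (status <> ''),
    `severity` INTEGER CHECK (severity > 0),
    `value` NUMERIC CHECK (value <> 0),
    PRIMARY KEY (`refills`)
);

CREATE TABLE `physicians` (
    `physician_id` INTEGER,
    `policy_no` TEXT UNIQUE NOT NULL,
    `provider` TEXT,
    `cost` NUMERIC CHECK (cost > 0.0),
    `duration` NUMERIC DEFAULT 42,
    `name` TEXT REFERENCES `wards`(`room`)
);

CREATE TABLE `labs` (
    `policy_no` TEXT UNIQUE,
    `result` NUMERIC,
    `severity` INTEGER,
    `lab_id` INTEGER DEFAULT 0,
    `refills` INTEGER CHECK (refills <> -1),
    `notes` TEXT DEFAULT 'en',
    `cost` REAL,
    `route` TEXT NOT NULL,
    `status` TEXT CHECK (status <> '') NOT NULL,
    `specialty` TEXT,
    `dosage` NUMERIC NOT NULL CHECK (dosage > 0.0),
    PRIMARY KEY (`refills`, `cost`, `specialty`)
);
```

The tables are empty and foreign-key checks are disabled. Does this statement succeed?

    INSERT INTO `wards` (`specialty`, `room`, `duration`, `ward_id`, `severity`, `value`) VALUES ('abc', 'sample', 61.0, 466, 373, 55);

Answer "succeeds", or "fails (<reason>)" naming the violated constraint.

fails (NOT NULL on refills)

refills is omitted from the column list and has no DEFAULT, so it would receive NULL.
But refills is part of the PRIMARY KEY (implied NOT NULL).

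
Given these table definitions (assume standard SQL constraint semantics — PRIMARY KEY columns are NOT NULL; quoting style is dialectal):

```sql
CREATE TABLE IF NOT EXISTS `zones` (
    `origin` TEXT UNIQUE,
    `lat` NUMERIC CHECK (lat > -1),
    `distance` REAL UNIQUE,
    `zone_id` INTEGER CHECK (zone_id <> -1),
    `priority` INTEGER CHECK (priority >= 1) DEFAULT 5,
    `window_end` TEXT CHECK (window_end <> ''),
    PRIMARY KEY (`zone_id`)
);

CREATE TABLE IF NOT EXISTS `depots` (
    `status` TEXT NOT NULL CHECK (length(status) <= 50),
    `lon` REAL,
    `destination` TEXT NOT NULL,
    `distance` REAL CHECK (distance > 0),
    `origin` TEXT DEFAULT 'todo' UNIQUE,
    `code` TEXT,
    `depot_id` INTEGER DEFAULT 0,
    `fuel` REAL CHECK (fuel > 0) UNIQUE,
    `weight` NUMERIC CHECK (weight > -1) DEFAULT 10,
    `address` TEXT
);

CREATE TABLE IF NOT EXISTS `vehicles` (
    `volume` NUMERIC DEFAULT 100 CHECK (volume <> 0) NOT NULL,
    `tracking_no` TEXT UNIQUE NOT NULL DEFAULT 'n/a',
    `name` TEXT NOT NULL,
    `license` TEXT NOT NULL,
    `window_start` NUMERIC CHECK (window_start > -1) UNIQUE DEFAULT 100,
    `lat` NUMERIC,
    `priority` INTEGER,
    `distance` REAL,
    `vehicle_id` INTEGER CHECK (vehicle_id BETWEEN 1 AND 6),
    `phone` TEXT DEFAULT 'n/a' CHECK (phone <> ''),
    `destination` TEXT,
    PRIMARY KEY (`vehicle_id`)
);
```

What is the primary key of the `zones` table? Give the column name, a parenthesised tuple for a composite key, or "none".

zone_id

zone_id is declared PRIMARY KEY as a table-level PRIMARY KEY clause.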